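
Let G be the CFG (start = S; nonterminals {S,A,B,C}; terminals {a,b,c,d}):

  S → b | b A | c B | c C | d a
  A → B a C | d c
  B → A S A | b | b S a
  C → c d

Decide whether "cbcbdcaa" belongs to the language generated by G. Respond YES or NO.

Convert to CNF:
  S -> T1 T0 | T2 B | T2 C | T3 A | b
  A -> B X4 | T1 T2
  B -> A X5 | T3 X6 | b
  C -> T2 T1
  T0 -> a
  T1 -> d
  T2 -> c
  T3 -> b
  X4 -> T0 C
  X5 -> S A
  X6 -> S T0

CYK fill:
  T[0,0] 'c' = {T2}  orig:{}
  T[1,1] 'b' = {B,S,T3}  orig:{B,S}
  T[2,2] 'c' = {T2}  orig:{}
  T[3,3] 'b' = {B,S,T3}  orig:{B,S}
  T[4,4] 'd' = {T1}  orig:{}
  T[5,5] 'c' = {T2}  orig:{}
  T[6,6] 'a' = {T0}  orig:{}
  T[7,7] 'a' = {T0}  orig:{}
  T[0,1] 'cb' = {S}
  T[1,2] 'bc' = ∅
  T[2,3] 'cb' = {S}
  T[3,4] 'bd' = ∅
  T[4,5] 'dc' = {A}
  T[5,6] 'ca' = ∅
  T[6,7] 'aa' = ∅
  T[0,2] 'cbc' = ∅
  T[1,3] 'bcb' = ∅
  T[2,4] 'cbd' = ∅
  T[3,5] 'bdc' = {S,X5}  orig:{S}
  T[4,6] 'dca' = ∅
  T[5,7] 'caa' = ∅
  T[0,3] 'cbcb' = ∅
  T[1,4] 'bcbd' = ∅
  T[2,5] 'cbdc' = {X5}  orig:{}
  T[3,6] 'bdca' = {X6}  orig:{}
  T[4,7] 'dcaa' = ∅
  T[0,4] 'cbcbd' = ∅
  T[1,5] 'bcbdc' = ∅
  T[2,6] 'cbdca' = ∅
  T[3,7] 'bdcaa' = ∅
  T[0,5] 'cbcbdc' = ∅
  T[1,6] 'bcbdca' = ∅
  T[2,7] 'cbdcaa' = ∅
  T[0,6] 'cbcbdca' = ∅
  T[1,7] 'bcbdcaa' = ∅
  T[0,7] 'cbcbdcaa' = ∅

S ∉ T[0,7] ⇒ NO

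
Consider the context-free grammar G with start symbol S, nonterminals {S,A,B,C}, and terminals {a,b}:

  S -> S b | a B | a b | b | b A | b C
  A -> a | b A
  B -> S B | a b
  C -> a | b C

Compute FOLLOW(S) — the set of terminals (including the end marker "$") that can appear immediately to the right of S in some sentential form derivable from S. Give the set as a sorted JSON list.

FIRST iteration:
pass 1:
  A via A→a: +{a}
  A via A→b A: +{b}
  B via B→a b: +{a}
  C via C→a: +{a}
  C via C→b C: +{b}
  S via S→a B: +{a}
  S via S→b: +{b}
  FIRST(S)={a,b}  FIRST(A)={a,b}  FIRST(B)={a}  FIRST(C)={a,b}
pass 2:
  B via B→S B: +{b}
  FIRST(S)={a,b}  FIRST(A)={a,b}  FIRST(B)={a,b}  FIRST(C)={a,b}
pass 3: done
  FIRST(S)={a,b}  FIRST(A)={a,b}  FIRST(B)={a,b}  FIRST(C)={a,b}

FOLLOW sets:
seed FOLLOW(S) with $
round 1:
  B→S B: FOLLOW(S) ⊇ FIRST(B) = {a,b}; new: +{a,b}
  S→a B: FOLLOW(B) ⊇ FOLLOW(S) ⊇ {$,a,b}; new: +{$,a,b}
  S→b A: FOLLOW(A) ⊇ FOLLOW(S) ⊇ {$,a,b}; new: +{$,a,b}
  S→b C: FOLLOW(C) ⊇ FOLLOW(S) ⊇ {$,a,b}; new: +{$,a,b}
  FOLLOW[S]={$,a,b}  FOLLOW[A]={$,a,b}  FOLLOW[B]={$,a,b}  FOLLOW[C]={$,a,b}
round 2: — fixpoint
  FOLLOW[S]={$,a,b}  FOLLOW[A]={$,a,b}  FOLLOW[B]={$,a,b}  FOLLOW[C]={$,a,b}

FOLLOW(S) = ["$", "a", "b"]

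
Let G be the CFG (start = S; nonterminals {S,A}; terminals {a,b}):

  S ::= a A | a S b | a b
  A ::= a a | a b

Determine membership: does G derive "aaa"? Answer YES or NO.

CNF form of G:
  S -> T0 A | T0 T1 | T0 X2
  A -> T0 T0 | T0 T1
  T0 -> a
  T1 -> b
  X2 -> S T1

Fill CYK table bottom-up:
  [0..0]={T0}  "a"  orig:{}
  [1..1]={T0}  "a"  orig:{}
  [2..2]={T0}  "a"  orig:{}
  [0..1]={A}  "aa"
  [1..2]={A}  "aa"
  [0..2]={S}  "aaa"

S ∈ T[0,2] ⇒ YES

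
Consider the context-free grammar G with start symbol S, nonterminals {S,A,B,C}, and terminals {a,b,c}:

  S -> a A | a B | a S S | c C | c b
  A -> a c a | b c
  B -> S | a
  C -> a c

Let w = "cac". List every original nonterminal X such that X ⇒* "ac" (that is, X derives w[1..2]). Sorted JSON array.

Convert to CNF:
  S -> T0 A | T0 B | T0 X5 | T1 C | T1 T2
  A -> T0 X3 | T2 T1
  B -> T0 A | T0 B | T0 X4 | T1 C | T1 T2 | a
  C -> T0 T1
  T0 -> a
  T1 -> c
  T2 -> b
  X3 -> T1 T0
  X4 -> S S
  X5 -> S S

CYK table (by increasing span) — only the sub-triangle for w[1..2]:
  [1..1]={B,T0}  "a"  orig:{B}
  [2..2]={T1}  "c"  orig:{}
  [1..2]={C}  "ac"

Original NTs in T[1,2] deriving "ac": ["C"]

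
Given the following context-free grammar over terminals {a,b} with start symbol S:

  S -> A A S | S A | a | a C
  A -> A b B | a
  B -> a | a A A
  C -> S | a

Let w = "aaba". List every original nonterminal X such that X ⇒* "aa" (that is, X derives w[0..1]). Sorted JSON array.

Convert to CNF:
  S -> A X5 | S A | T1 C | a
  A -> A X2 | a
  B -> T1 X3 | a
  C -> A X4 | S A | T1 C | a
  T0 -> b
  T1 -> a
  X2 -> T0 B
  X3 -> A A
  X4 -> A S
  X5 -> A S

Fill CYK table bottom-up (cells [i..j] with 0 ≤ i ≤ j ≤ 1 only):
  T[0,0] 'a' = {A,B,C,S,T1}  orig:{A,B,C,S}
  T[1,1] 'a' = {A,B,C,S,T1}  orig:{A,B,C,S}
  T[0,1] 'aa' = {C,S,X3,X4,X5}  orig:{C,S}

Original NTs in T[0,1] deriving "aa": ["C", "S"]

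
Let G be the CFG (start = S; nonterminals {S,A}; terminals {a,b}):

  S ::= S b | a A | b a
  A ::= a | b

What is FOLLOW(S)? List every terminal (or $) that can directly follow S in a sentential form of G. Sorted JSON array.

Compute FIRST by fixpoint:
pass 1:
  A via A→a: +{a}
  A via A→b: +{b}
  S via S→a A: +{a}
  S via S→b a: +{b}
  S: {a,b}  A: {a,b}
pass 2: done
  S: {a,b}  A: {a,b}

FOLLOW iteration:
initialize: $ ∈ FOLLOW(S)
round 1:
  S→S b: FOLLOW(S) ⊇ FIRST(b) = {b}; new: +{b}
  S→a A: FOLLOW(A) ⊇ FOLLOW(S) ⊇ {$,b}; new: +{$,b}
  FOLLOW(S)={$,b}  FOLLOW(A)={$,b}
round 2: done
  FOLLOW(S)={$,b}  FOLLOW(A)={$,b}

FOLLOW(S) = ["$", "b"]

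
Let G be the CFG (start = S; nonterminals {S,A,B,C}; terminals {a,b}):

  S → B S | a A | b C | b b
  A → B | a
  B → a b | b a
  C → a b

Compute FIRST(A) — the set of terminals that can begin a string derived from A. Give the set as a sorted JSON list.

FIRST iteration:
round 1:
  A via A→a: +{a}
  B via B→a b: +{a}
  B via B→b a: +{b}
  C via C→a b: +{a}
  S via S→B S: +{a,b}
  FIRST[S]={a,b}  FIRST[A]={a}  FIRST[B]={a,b}  FIRST[C]={a}
round 2:
  A via A→B: +{b}
  FIRST[S]={a,b}  FIRST[A]={a,b}  FIRST[B]={a,b}  FIRST[C]={a}
round 3: — fixpoint
  FIRST[S]={a,b}  FIRST[A]={a,b}  FIRST[B]={a,b}  FIRST[C]={a}

FIRST(A) = ["a", "b"]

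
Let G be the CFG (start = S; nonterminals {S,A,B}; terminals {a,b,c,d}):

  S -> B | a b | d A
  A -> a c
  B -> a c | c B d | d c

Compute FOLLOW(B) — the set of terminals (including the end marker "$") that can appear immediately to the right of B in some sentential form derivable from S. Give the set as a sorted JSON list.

Compute FIRST by fixpoint:
iter 1:
  A via A→a c: +{a}
  B via B→a c: +{a}
  B via B→c B d: +{c}
  B via B→d c: +{d}
  S via S→B: +{a,c,d}
  S: {a,c,d}  A: {a}  B: {a,c,d}
iter 2: (no change)
  S: {a,c,d}  A: {a}  B: {a,c,d}

Compute FOLLOW by fixpoint:
initialize: $ ∈ FOLLOW(S)
[1]
  B→c B d: FOLLOW(B) ⊇ FIRST(d) = {d}; new: +{d}
  S→B: FOLLOW(B) ⊇ FOLLOW(S) ⊇ {$}; new: +{$}
  S→d A: FOLLOW(A) ⊇ FOLLOW(S) ⊇ {$}; new: +{$}
  FOLLOW[S]={$}  FOLLOW[A]={$}  FOLLOW[B]={$,d}
[2] (stable)
  FOLLOW[S]={$}  FOLLOW[A]={$}  FOLLOW[B]={$,d}

FOLLOW(B) = ["$", "d"]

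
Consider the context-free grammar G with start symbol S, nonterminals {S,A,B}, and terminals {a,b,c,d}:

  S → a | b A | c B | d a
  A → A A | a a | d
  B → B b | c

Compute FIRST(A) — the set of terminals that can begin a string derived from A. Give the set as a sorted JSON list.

FIRST iteration:
[1]
  A via A→a a: +{a}
  A via A→d: +{d}
  B via B→c: +{c}
  S via S→a: +{a}
  S via S→b A: +{b}
  S via S→c B: +{c}
  S via S→d a: +{d}
  FIRST[S]={a,b,c,d}  FIRST[A]={a,d}  FIRST[B]={c}
[2] (stable)
  FIRST[S]={a,b,c,d}  FIRST[A]={a,d}  FIRST[B]={c}

FIRST(A) = ["a", "d"]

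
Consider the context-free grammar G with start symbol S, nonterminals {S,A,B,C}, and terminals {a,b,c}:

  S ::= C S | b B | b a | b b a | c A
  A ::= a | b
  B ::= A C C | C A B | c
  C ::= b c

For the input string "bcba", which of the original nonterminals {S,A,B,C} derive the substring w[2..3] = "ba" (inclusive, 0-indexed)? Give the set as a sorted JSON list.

CNF form of G:
  S -> C S | T0 B | T0 T2 | T0 X5 | T1 A
  A -> a | b
  B -> A X3 | C X4 | c
  C -> T0 T1
  T0 -> b
  T1 -> c
  T2 -> a
  X3 -> C C
  X4 -> A B
  X5 -> T0 T2

CYK table (by increasing span) — only the sub-triangle for w[2..3]:
  [2..2]={A,T0}  "b"  orig:{A}
  [3..3]={A,T2}  "a"  orig:{A}
  [2..3]={S,X5}  "ba"  orig:{S}

Original NTs in T[2,3] deriving "ba": ["S"]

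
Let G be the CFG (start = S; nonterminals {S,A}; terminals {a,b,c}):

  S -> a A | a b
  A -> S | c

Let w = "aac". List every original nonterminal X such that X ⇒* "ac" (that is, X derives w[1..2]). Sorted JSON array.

Convert to CNF:
  S -> T0 A | T0 T1
  A -> T0 A | T0 T1 | c
  T0 -> a
  T1 -> b

Fill CYK table bottom-up, restricted to cells inside w[1..2]:
  [1..1]={T0}  "a"  orig:{}
  [2..2]={A}  "c"
  [1..2]={A,S}  "ac"

Original NTs in T[1,2] deriving "ac": ["A", "S"]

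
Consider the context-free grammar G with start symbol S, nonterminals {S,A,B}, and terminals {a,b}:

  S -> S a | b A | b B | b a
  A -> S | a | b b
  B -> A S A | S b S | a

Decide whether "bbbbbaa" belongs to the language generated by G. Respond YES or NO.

CNF form of G:
  S -> S T0 | T1 A | T1 B | T1 T0
  A -> S T0 | T1 A | T1 B | T1 T0 | T1 T1 | a
  B -> A X2 | S X3 | a
  T0 -> a
  T1 -> b
  X2 -> S A
  X3 -> T1 S

CYK fill:
  T[0,0] 'b' = {T1}  orig:{}
  T[1,1] 'b' = {T1}  orig:{}
  T[2,2] 'b' = {T1}  orig:{}
  T[3,3] 'b' = {T1}  orig:{}
  T[4,4] 'b' = {T1}  orig:{}
  T[5,5] 'a' = {A,B,T0}  orig:{A,B}
  T[6,6] 'a' = {A,B,T0}  orig:{A,B}
  T[0,1] 'bb' = {A}
  T[1,2] 'bb' = {A}
  T[2,3] 'bb' = {A}
  T[3,4] 'bb' = {A}
  T[4,5] 'ba' = {A,S}
  T[5,6] 'aa' = ∅
  T[0,2] 'bbb' = {A,S}
  T[1,3] 'bbb' = {A,S}
  T[2,4] 'bbb' = {A,S}
  T[3,5] 'bba' = {A,S,X3}  orig:{A,S}
  T[4,6] 'baa' = {A,S,X2}  orig:{A,S}
  T[0,3] 'bbbb' = {A,S,X3}  orig:{A,S}
  T[1,4] 'bbbb' = {A,S,X3}  orig:{A,S}
  T[2,5] 'bbba' = {A,S,X2,X3}  orig:{A,S}
  T[3,6] 'bbaa' = {A,S,X2,X3}  orig:{A,S}
  T[0,4] 'bbbbb' = {A,S,X2,X3}  orig:{A,S}
  T[1,5] 'bbbba' = {A,S,X2,X3}  orig:{A,S}
  T[2,6] 'bbbaa' = {A,B,S,X2,X3}  orig:{A,B,S}
  T[0,5] 'bbbbba' = {A,B,S,X2,X3}  orig:{A,B,S}
  T[1,6] 'bbbbaa' = {A,B,S,X2,X3}  orig:{A,B,S}
  T[0,6] 'bbbbbaa' = {A,B,S,X2,X3}  orig:{A,B,S}

S ∈ T[0,6] ⇒ YES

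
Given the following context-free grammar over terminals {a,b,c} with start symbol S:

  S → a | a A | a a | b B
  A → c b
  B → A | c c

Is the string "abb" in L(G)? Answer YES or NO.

CNF form of G:
  S -> T1 B | T2 A | T2 T2 | a
  A -> T0 T1
  B -> T0 T0 | T0 T1
  T0 -> c
  T1 -> b
  T2 -> a

CYK fill:
  T[0,0] 'a' = {S,T2}  orig:{S}
  T[1,1] 'b' = {T1}  orig:{}
  T[2,2] 'b' = {T1}  orig:{}
  T[0,1] 'ab' = ∅
  T[1,2] 'bb' = ∅
  T[0,2] 'abb' = ∅

S ∉ T[0,2] ⇒ NO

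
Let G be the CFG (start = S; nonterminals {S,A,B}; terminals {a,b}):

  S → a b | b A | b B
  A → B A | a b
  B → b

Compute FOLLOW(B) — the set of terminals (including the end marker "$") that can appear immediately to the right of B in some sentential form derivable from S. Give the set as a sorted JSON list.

Compute FIRST by fixpoint:
round 1:
  A via A→a b: +{a}
  B via B→b: +{b}
  S via S→a b: +{a}
  S via S→b A: +{b}
  FIRST[S]={a,b}  FIRST[A]={a}  FIRST[B]={b}
round 2:
  A via A→B A: +{b}
  FIRST[S]={a,b}  FIRST[A]={a,b}  FIRST[B]={b}
round 3: done
  FIRST[S]={a,b}  FIRST[A]={a,b}  FIRST[B]={b}

FOLLOW iteration:
seed FOLLOW(S) with $
iter 1:
  A→B A: FOLLOW(B) ⊇ FIRST(A) = {a,b}; new: +{a,b}
  S→b A: FOLLOW(A) ⊇ FOLLOW(S) ⊇ {$}; new: +{$}
  S→b B: FOLLOW(B) ⊇ FOLLOW(S) ⊇ {$}; new: +{$}
  S: {$}  A: {$}  B: {$,a,b}
iter 2: (no change)
  S: {$}  A: {$}  B: {$,a,b}

FOLLOW(B) = ["$", "a", "b"]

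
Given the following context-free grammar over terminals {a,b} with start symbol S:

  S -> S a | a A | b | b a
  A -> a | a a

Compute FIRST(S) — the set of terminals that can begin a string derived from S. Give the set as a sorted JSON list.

FIRST iteration:
pass 1:
  A via A→a: +{a}
  S via S→a A: +{a}
  S via S→b: +{b}
  S: {a,b}  A: {a}
pass 2: done
  S: {a,b}  A: {a}

FIRST(S) = ["a", "b"]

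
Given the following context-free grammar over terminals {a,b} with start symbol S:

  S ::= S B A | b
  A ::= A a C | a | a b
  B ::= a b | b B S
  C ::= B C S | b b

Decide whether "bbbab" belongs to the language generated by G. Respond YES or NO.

CNF form of G:
  S -> S X5 | b
  A -> A X2 | T0 T1 | a
  B -> T0 T1 | T1 X3
  C -> B X4 | T1 T1
  T0 -> a
  T1 -> b
  X2 -> T0 C
  X3 -> B S
  X4 -> C S
  X5 -> B A

CYK table (by increasing span):
  cell(0,0) b: {S,T1}  orig:{S}
  cell(1,1) b: {S,T1}  orig:{S}
  cell(2,2) b: {S,T1}  orig:{S}
  cell(3,3) a: {A,T0}  orig:{A}
  cell(4,4) b: {S,T1}  orig:{S}
  cell(0,1) bb: {C}
  cell(1,2) bb: {C}
  cell(2,3) ba: ∅
  cell(3,4) ab: {A,B}
  cell(0,2) bbb: {X4}  orig:{}
  cell(1,3) bba: ∅
  cell(2,4) bab: ∅
  cell(0,3) bbba: ∅
  cell(1,4) bbab: ∅
  cell(0,4) bbbab: ∅

S ∉ T[0,4] ⇒ NO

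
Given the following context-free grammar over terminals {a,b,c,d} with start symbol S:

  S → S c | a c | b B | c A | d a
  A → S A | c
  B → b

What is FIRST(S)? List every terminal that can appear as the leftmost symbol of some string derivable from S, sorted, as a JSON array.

FIRST sets, iterate to fixpoint:
pass 1:
  A via A→c: +{c}
  B via B→b: +{b}
  S via S→a c: +{a}
  S via S→b B: +{b}
  S via S→c A: +{c}
  S via S→d a: +{d}
  FIRST(S)={a,b,c,d}  FIRST(A)={c}  FIRST(B)={b}
pass 2:
  A via A→S A: +{a,b,d}
  FIRST(S)={a,b,c,d}  FIRST(A)={a,b,c,d}  FIRST(B)={b}
pass 3: (stable)
  FIRST(S)={a,b,c,d}  FIRST(A)={a,b,c,d}  FIRST(B)={b}

FIRST(S) = ["a", "b", "c", "d"]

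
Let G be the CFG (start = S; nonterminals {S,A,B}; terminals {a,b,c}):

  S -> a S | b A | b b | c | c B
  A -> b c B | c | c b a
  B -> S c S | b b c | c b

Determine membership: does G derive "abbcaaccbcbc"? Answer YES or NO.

CNF form of G:
  S -> T0 A | T0 T0 | T1 B | T2 S | c
  A -> T0 X3 | T1 X4 | c
  B -> S X5 | T0 X6 | T1 T0
  T0 -> b
  T1 -> c
  T2 -> a
  X3 -> T1 B
  X4 -> T0 T2
  X5 -> T1 S
  X6 -> T0 T1

Fill CYK table bottom-up:
  T[0,0] 'a' = {T2}  orig:{}
  T[1,1] 'b' = {T0}  orig:{}
  T[2,2] 'b' = {T0}  orig:{}
  T[3,3] 'c' = {A,S,T1}  orig:{A,S}
  T[4,4] 'a' = {T2}  orig:{}
  T[5,5] 'a' = {T2}  orig:{}
  T[6,6] 'c' = {A,S,T1}  orig:{A,S}
  T[7,7] 'c' = {A,S,T1}  orig:{A,S}
  T[8,8] 'b' = {T0}  orig:{}
  T[9,9] 'c' = {A,S,T1}  orig:{A,S}
  T[10,10] 'b' = {T0}  orig:{}
  T[11,11] 'c' = {A,S,T1}  orig:{A,S}
  T[0,1] 'ab' = ∅
  T[1,2] 'bb' = {S}
  T[2,3] 'bc' = {S,X6}  orig:{S}
  T[3,4] 'ca' = ∅
  T[4,5] 'aa' = ∅
  T[5,6] 'ac' = {S}
  T[6,7] 'cc' = {X5}  orig:{}
  T[7,8] 'cb' = {B}
  T[8,9] 'bc' = {S,X6}  orig:{S}
  T[9,10] 'cb' = {B}
  T[10,11] 'bc' = {S,X6}  orig:{S}
  T[0,2] 'abb' = {S}
  T[1,3] 'bbc' = {B}
  T[2,4] 'bca' = ∅
  T[3,5] 'caa' = ∅
  T[4,6] 'aac' = {S}
  T[5,7] 'acc' = ∅
  T[6,8] 'ccb' = {S,X3}  orig:{S}
  T[7,9] 'cbc' = {X5}  orig:{}
  T[8,10] 'bcb' = ∅
  T[9,11] 'cbc' = {X5}  orig:{}
  T[0,3] 'abbc' = ∅
  T[1,4] 'bbca' = ∅
  T[2,5] 'bcaa' = ∅
  T[3,6] 'caac' = {X5}  orig:{}
  T[4,7] 'aacc' = ∅
  T[5,8] 'accb' = {S}
  T[6,9] 'ccbc' = {B}
  T[7,10] 'cbcb' = ∅
  T[8,11] 'bcbc' = ∅
  T[0,4] 'abbca' = ∅
  T[1,5] 'bbcaa' = ∅
  T[2,6] 'bcaac' = ∅
  T[3,7] 'caacc' = ∅
  T[4,8] 'aaccb' = {S}
  T[5,9] 'accbc' = {B}
  T[6,10] 'ccbcb' = ∅
  T[7,11] 'cbcbc' = ∅
  T[0,5] 'abbcaa' = ∅
  T[1,6] 'bbcaac' = {B}
  T[2,7] 'bcaacc' = ∅
  T[3,8] 'caaccb' = {X5}  orig:{}
  T[4,9] 'aaccbc' = {B}
  T[5,10] 'accbcb' = ∅
  T[6,11] 'ccbcbc' = {B}
  T[0,6] 'abbcaac' = {B}
  T[1,7] 'bbcaacc' = ∅
  T[2,8] 'bcaaccb' = ∅
  T[3,9] 'caaccbc' = {S,X3}  orig:{S}
  T[4,10] 'aaccbcb' = ∅
  T[5,11] 'accbcbc' = {B}
  T[0,7] 'abbcaacc' = ∅
  T[1,8] 'bbcaaccb' = {B}
  T[2,9] 'bcaaccbc' = {A}
  T[3,10] 'caaccbcb' = ∅
  T[4,11] 'aaccbcbc' = {B}
  T[0,8] 'abbcaaccb' = {B}
  T[1,9] 'bbcaaccbc' = {S}
  T[2,10] 'bcaaccbcb' = ∅
  T[3,11] 'caaccbcbc' = {S,X3}  orig:{S}
  T[0,9] 'abbcaaccbc' = {S}
  T[1,10] 'bbcaaccbcb' = ∅
  T[2,11] 'bcaaccbcbc' = {A}
  T[0,10] 'abbcaaccbcb' = ∅
  T[1,11] 'bbcaaccbcbc' = {S}
  T[0,11] 'abbcaaccbcbc' = {S}

S ∈ T[0,11] ⇒ YES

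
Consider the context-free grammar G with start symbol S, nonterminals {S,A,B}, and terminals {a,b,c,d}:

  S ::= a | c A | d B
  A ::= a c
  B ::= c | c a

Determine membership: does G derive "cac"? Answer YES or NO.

Convert to CNF:
  S -> T1 A | T2 B | a
  A -> T0 T1
  B -> T1 T0 | c
  T0 -> a
  T1 -> c
  T2 -> d

CYK fill:
  T[0,0] 'c' = {B,T1}  orig:{B}
  T[1,1] 'a' = {S,T0}  orig:{S}
  T[2,2] 'c' = {B,T1}  orig:{B}
  T[0,1] 'ca' = {B}
  T[1,2] 'ac' = {A}
  T[0,2] 'cac' = {S}

S ∈ T[0,2] ⇒ YES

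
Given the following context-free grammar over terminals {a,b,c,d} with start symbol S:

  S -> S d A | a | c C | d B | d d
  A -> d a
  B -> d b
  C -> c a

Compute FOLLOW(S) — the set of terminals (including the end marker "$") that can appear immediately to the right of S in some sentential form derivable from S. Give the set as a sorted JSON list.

FIRST sets, iterate to fixpoint:
round 1:
  A via A→d a: +{d}
  B via B→d b: +{d}
  C via C→c a: +{c}
  S via S→a: +{a}
  S via S→c C: +{c}
  S via S→d B: +{d}
  FIRST[S]={a,c,d}  FIRST[A]={d}  FIRST[B]={d}  FIRST[C]={c}
round 2: — fixpoint
  FIRST[S]={a,c,d}  FIRST[A]={d}  FIRST[B]={d}  FIRST[C]={c}

FOLLOW iteration:
initialize: $ ∈ FOLLOW(S)
[1]
  S→S d A: FOLLOW(S) ⊇ FIRST(d) = {d}; new: +{d}
  S→S d A: FOLLOW(A) ⊇ FOLLOW(S) ⊇ {$,d}; new: +{$,d}
  S→c C: FOLLOW(C) ⊇ FOLLOW(S) ⊇ {$,d}; new: +{$,d}
  S→d B: FOLLOW(B) ⊇ FOLLOW(S) ⊇ {$,d}; new: +{$,d}
  FOLLOW[S]={$,d}  FOLLOW[A]={$,d}  FOLLOW[B]={$,d}  FOLLOW[C]={$,d}
[2] (no change)
  FOLLOW[S]={$,d}  FOLLOW[A]={$,d}  FOLLOW[B]={$,d}  FOLLOW[C]={$,d}

FOLLOW(S) = ["$", "d"]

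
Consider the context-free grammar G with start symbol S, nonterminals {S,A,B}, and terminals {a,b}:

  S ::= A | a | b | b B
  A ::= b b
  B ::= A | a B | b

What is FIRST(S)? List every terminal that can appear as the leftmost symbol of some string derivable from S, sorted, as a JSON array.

FIRST sets, iterate to fixpoint:
[1]
  A via A→b b: +{b}
  B via B→A: +{b}
  B via B→a B: +{a}
  S via S→A: +{b}
  S via S→a: +{a}
  FIRST[S]={a,b}  FIRST[A]={b}  FIRST[B]={a,b}
[2] (no change)
  FIRST[S]={a,b}  FIRST[A]={b}  FIRST[B]={a,b}

FIRST(S) = ["a", "b"]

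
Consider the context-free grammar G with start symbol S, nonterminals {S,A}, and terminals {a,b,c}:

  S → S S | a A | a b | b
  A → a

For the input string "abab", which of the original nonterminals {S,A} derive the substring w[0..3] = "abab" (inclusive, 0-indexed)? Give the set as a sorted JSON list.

CNF form of G:
  S -> S S | T0 A | T0 T1 | b
  A -> a
  T0 -> a
  T1 -> b

Fill CYK table bottom-up — only the sub-triangle for w[0..3]:
  cell(0,0) a: {A,T0}  orig:{A}
  cell(1,1) b: {S,T1}  orig:{S}
  cell(2,2) a: {A,T0}  orig:{A}
  cell(3,3) b: {S,T1}  orig:{S}
  cell(0,1) ab: {S}
  cell(1,2) ba: ∅
  cell(2,3) ab: {S}
  cell(0,2) aba: ∅
  cell(1,3) bab: {S}
  cell(0,3) abab: {S}

Original NTs in T[0,3] deriving "abab": ["S"]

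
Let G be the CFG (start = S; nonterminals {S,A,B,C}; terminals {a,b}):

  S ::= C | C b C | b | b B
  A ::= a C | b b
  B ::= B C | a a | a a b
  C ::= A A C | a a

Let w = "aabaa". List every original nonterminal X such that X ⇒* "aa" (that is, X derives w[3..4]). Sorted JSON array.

Convert to CNF:
  S -> A X4 | C X5 | T0 T0 | T1 B | b
  A -> T0 C | T1 T1
  B -> B C | T0 T0 | T0 X2
  C -> A X3 | T0 T0
  T0 -> a
  T1 -> b
  X2 -> T0 T1
  X3 -> A C
  X4 -> A C
  X5 -> T1 C

CYK table (by increasing span) — only the sub-triangle for w[3..4]:
  cell(3,3) a: {T0}  orig:{}
  cell(4,4) a: {T0}  orig:{}
  cell(3,4) aa: {B,C,S}

Original NTs in T[3,4] deriving "aa": ["B", "C", "S"]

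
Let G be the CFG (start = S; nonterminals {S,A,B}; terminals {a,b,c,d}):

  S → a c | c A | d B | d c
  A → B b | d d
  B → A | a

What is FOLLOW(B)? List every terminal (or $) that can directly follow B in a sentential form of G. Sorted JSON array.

Compute FIRST by fixpoint:
round 1:
  A via A→d d: +{d}
  B via B→A: +{d}
  B via B→a: +{a}
  S via S→a c: +{a}
  S via S→c A: +{c}
  S via S→d B: +{d}
  S: {a,c,d}  A: {d}  B: {a,d}
round 2:
  A via A→B b: +{a}
  S: {a,c,d}  A: {a,d}  B: {a,d}
round 3: (stable)
  S: {a,c,d}  A: {a,d}  B: {a,d}

FOLLOW iteration:
initialize: $ ∈ FOLLOW(S)
iter 1:
  A→B b: FOLLOW(B) ⊇ FIRST(b) = {b}; new: +{b}
  B→A: FOLLOW(A) ⊇ FOLLOW(B) ⊇ {b}; new: +{b}
  S→c A: FOLLOW(A) ⊇ FOLLOW(S) ⊇ {$}; new: +{$}
  S→d B: FOLLOW(B) ⊇ FOLLOW(S) ⊇ {$}; new: +{$}
  FOLLOW[S]={$}  FOLLOW[A]={$,b}  FOLLOW[B]={$,b}
iter 2: — fixpoint
  FOLLOW[S]={$}  FOLLOW[A]={$,b}  FOLLOW[B]={$,b}

FOLLOW(B) = ["$", "b"]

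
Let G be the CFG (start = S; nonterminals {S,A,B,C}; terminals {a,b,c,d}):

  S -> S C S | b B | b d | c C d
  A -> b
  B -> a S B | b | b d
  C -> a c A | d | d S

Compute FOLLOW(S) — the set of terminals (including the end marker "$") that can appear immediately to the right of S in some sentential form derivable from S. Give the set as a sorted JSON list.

FIRST iteration:
pass 1:
  A via A→b: +{b}
  B via B→a S B: +{a}
  B via B→b: +{b}
  C via C→a c A: +{a}
  C via C→d: +{d}
  S via S→b B: +{b}
  S via S→c C d: +{c}
  S: {b,c}  A: {b}  B: {a,b}  C: {a,d}
pass 2: (no change)
  S: {b,c}  A: {b}  B: {a,b}  C: {a,d}

Compute FOLLOW by fixpoint:
FOLLOW(S) := {$}
[1]
  B→a S B: FOLLOW(S) ⊇ FIRST(B) = {a,b}; new: +{a,b}
  S→S C S: FOLLOW(S) ⊇ FIRST(C) = {a,d}; new: +{d}
  S→S C S: FOLLOW(C) ⊇ FIRST(S) = {b,c}; new: +{b,c}
  S→b B: FOLLOW(B) ⊇ FOLLOW(S) ⊇ {$,a,b,d}; new: +{$,a,b,d}
  S→c C d: FOLLOW(C) ⊇ FIRST(d) = {d}; new: +{d}
  S: {$,a,b,d}  A: {}  B: {$,a,b,d}  C: {b,c,d}
[2]
  C→a c A: FOLLOW(A) ⊇ FOLLOW(C) ⊇ {b,c,d}; new: +{b,c,d}
  C→d S: FOLLOW(S) ⊇ FOLLOW(C) ⊇ {b,c,d}; new: +{c}
  S→b B: FOLLOW(B) ⊇ FOLLOW(S) ⊇ {$,a,b,c,d}; new: +{c}
  S: {$,a,b,c,d}  A: {b,c,d}  B: {$,a,b,c,d}  C: {b,c,d}
[3] — fixpoint
  S: {$,a,b,c,d}  A: {b,c,d}  B: {$,a,b,c,d}  C: {b,c,d}

FOLLOW(S) = ["$", "a", "b", "c", "d"]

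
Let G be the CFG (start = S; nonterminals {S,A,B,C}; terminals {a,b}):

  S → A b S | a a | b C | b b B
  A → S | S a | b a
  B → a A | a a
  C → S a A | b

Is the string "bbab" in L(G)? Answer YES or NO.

Convert to CNF:
  S -> A X5 | T0 C | T0 X6 | T1 T1
  A -> A X2 | S T1 | T0 C | T0 T1 | T0 X3 | T1 T1
  B -> T1 A | T1 T1
  C -> S X4 | b
  T0 -> b
  T1 -> a
  X2 -> T0 S
  X3 -> T0 B
  X4 -> T1 A
  X5 -> T0 S
  X6 -> T0 B

Fill CYK table bottom-up:
  T[0,0] 'b' = {C,T0}  orig:{C}
  T[1,1] 'b' = {C,T0}  orig:{C}
  T[2,2] 'a' = {T1}  orig:{}
  T[3,3] 'b' = {C,T0}  orig:{C}
  T[0,1] 'bb' = {A,S}
  T[1,2] 'ba' = {A}
  T[2,3] 'ab' = ∅
  T[0,2] 'bba' = {A}
  T[1,3] 'bab' = ∅
  T[0,3] 'bbab' = ∅

S ∉ T[0,3] ⇒ NO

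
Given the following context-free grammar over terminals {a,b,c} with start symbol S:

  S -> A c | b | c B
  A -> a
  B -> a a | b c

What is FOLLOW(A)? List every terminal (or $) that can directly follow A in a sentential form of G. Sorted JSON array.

Compute FIRST by fixpoint:
round 1:
  A via A→a: +{a}
  B via B→a a: +{a}
  B via B→b c: +{b}
  S via S→A c: +{a}
  S via S→b: +{b}
  S via S→c B: +{c}
  FIRST(S)={a,b,c}  FIRST(A)={a}  FIRST(B)={a,b}
round 2: (stable)
  FIRST(S)={a,b,c}  FIRST(A)={a}  FIRST(B)={a,b}

Compute FOLLOW by fixpoint:
initialize: $ ∈ FOLLOW(S)
iter 1:
  S→A c: FOLLOW(A) ⊇ FIRST(c) = {c}; new: +{c}
  S→c B: FOLLOW(B) ⊇ FOLLOW(S) ⊇ {$}; new: +{$}
  FOLLOW[S]={$}  FOLLOW[A]={c}  FOLLOW[B]={$}
iter 2: (stable)
  FOLLOW[S]={$}  FOLLOW[A]={c}  FOLLOW[B]={$}

FOLLOW(A) = ["c"]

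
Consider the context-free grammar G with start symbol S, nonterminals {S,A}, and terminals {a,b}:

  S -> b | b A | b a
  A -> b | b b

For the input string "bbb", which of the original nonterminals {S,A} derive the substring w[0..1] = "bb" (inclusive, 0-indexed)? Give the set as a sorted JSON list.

Convert to CNF:
  S -> T0 A | T0 T1 | b
  A -> T0 T0 | b
  T0 -> b
  T1 -> a

CYK fill, restricted to cells inside w[0..1]:
  T[0,0] 'b' = {A,S,T0}  orig:{A,S}
  T[1,1] 'b' = {A,S,T0}  orig:{A,S}
  T[0,1] 'bb' = {A,S}

Original NTs in T[0,1] deriving "bb": ["A", "S"]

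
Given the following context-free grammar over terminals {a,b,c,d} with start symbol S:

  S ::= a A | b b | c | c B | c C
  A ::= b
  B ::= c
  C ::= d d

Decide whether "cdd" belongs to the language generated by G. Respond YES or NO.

Convert to CNF:
  S -> T1 A | T2 T2 | T3 B | T3 C | c
  A -> b
  B -> c
  C -> T0 T0
  T0 -> d
  T1 -> a
  T2 -> b
  T3 -> c

CYK table (by increasing span):
  cell(0,0) c: {B,S,T3}  orig:{B,S}
  cell(1,1) d: {T0}  orig:{}
  cell(2,2) d: {T0}  orig:{}
  cell(0,1) cd: ∅
  cell(1,2) dd: {C}
  cell(0,2) cdd: {S}

S ∈ T[0,2] ⇒ YES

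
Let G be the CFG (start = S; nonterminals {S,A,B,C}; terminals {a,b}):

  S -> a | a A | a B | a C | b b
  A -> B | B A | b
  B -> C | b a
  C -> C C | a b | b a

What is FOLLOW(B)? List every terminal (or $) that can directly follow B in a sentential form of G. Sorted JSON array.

Compute FIRST by fixpoint:
pass 1:
  A via A→b: +{b}
  B via B→b a: +{b}
  C via C→a b: +{a}
  C via C→b a: +{b}
  S via S→a: +{a}
  S via S→b b: +{b}
  FIRST(S)={a,b}  FIRST(A)={b}  FIRST(B)={b}  FIRST(C)={a,b}
pass 2:
  B via B→C: +{a}
  FIRST(S)={a,b}  FIRST(A)={b}  FIRST(B)={a,b}  FIRST(C)={a,b}
pass 3:
  A via A→B: +{a}
  FIRST(S)={a,b}  FIRST(A)={a,b}  FIRST(B)={a,b}  FIRST(C)={a,b}
pass 4: done
  FIRST(S)={a,b}  FIRST(A)={a,b}  FIRST(B)={a,b}  FIRST(C)={a,b}

Compute FOLLOW by fixpoint:
seed FOLLOW(S) with $
iter 1:
  A→B A: FOLLOW(B) ⊇ FIRST(A) = {a,b}; new: +{a,b}
  B→C: FOLLOW(C) ⊇ FOLLOW(B) ⊇ {a,b}; new: +{a,b}
  S→a A: FOLLOW(A) ⊇ FOLLOW(S) ⊇ {$}; new: +{$}
  S→a B: FOLLOW(B) ⊇ FOLLOW(S) ⊇ {$}; new: +{$}
  S→a C: FOLLOW(C) ⊇ FOLLOW(S) ⊇ {$}; new: +{$}
  FOLLOW(S)={$}  FOLLOW(A)={$}  FOLLOW(B)={$,a,b}  FOLLOW(C)={$,a,b}
iter 2: done
  FOLLOW(S)={$}  FOLLOW(A)={$}  FOLLOW(B)={$,a,b}  FOLLOW(C)={$,a,b}

FOLLOW(B) = ["$", "a", "b"]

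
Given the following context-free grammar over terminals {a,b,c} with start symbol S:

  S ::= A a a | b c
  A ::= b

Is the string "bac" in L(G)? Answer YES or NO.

CNF form of G:
  S -> A X3 | T1 T2
  A -> b
  T0 -> a
  T1 -> b
  T2 -> c
  X3 -> T0 T0

Fill CYK table bottom-up:
  cell(0,0) b: {A,T1}  orig:{A}
  cell(1,1) a: {T0}  orig:{}
  cell(2,2) c: {T2}  orig:{}
  cell(0,1) ba: ∅
  cell(1,2) ac: ∅
  cell(0,2) bac: ∅

S ∉ T[0,2] ⇒ NO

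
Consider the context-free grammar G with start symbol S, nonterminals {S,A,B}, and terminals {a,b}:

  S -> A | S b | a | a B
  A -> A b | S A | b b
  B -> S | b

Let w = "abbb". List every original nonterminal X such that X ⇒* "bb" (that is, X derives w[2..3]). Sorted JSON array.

Convert to CNF:
  S -> A T0 | S A | S T0 | T0 T0 | T1 B | a
  A -> A T0 | S A | T0 T0
  B -> A T0 | S A | S T0 | T0 T0 | T1 B | a | b
  T0 -> b
  T1 -> a

Fill CYK table bottom-up — only the sub-triangle for w[2..3]:
  [2..2]={B,T0}  "b"  orig:{B}
  [3..3]={B,T0}  "b"  orig:{B}
  [2..3]={A,B,S}  "bb"

Original NTs in T[2,3] deriving "bb": ["A", "B", "S"]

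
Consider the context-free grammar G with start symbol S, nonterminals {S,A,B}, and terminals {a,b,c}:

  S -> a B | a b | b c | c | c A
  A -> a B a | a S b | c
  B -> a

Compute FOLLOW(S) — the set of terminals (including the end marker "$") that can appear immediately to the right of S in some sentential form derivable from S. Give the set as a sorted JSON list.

FIRST iteration:
[1]
  A via A→a B a: +{a}
  A via A→c: +{c}
  B via B→a: +{a}
  S via S→a B: +{a}
  S via S→b c: +{b}
  S via S→c: +{c}
  S: {a,b,c}  A: {a,c}  B: {a}
[2] (stable)
  S: {a,b,c}  A: {a,c}  B: {a}

FOLLOW sets:
seed FOLLOW(S) with $
[1]
  A→a B a: FOLLOW(B) ⊇ FIRST(a) = {a}; new: +{a}
  A→a S b: FOLLOW(S) ⊇ FIRST(b) = {b}; new: +{b}
  S→a B: FOLLOW(B) ⊇ FOLLOW(S) ⊇ {$,b}; new: +{$,b}
  S→c A: FOLLOW(A) ⊇ FOLLOW(S) ⊇ {$,b}; new: +{$,b}
  FOLLOW[S]={$,b}  FOLLOW[A]={$,b}  FOLLOW[B]={$,a,b}
[2] — fixpoint
  FOLLOW[S]={$,b}  FOLLOW[A]={$,b}  FOLLOW[B]={$,a,b}

FOLLOW(S) = ["$", "b"]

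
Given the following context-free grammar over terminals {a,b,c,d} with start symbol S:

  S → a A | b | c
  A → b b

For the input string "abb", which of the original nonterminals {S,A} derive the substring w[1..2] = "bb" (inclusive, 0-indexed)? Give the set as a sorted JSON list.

Convert to CNF:
  S -> T1 A | b | c
  A -> T0 T0
  T0 -> b
  T1 -> a

Fill CYK table bottom-up, restricted to cells inside w[1..2]:
  cell(1,1) b: {S,T0}  orig:{S}
  cell(2,2) b: {S,T0}  orig:{S}
  cell(1,2) bb: {A}

Original NTs in T[1,2] deriving "bb": ["A"]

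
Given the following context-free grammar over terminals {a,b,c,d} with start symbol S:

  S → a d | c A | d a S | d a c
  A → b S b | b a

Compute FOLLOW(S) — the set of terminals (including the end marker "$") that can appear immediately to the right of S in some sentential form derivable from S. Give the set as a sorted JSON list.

Compute FIRST by fixpoint:
round 1:
  A via A→b S b: +{b}
  S via S→a d: +{a}
  S via S→c A: +{c}
  S via S→d a S: +{d}
  FIRST(S)={a,c,d}  FIRST(A)={b}
round 2: — fixpoint
  FIRST(S)={a,c,d}  FIRST(A)={b}

Compute FOLLOW by fixpoint:
FOLLOW(S) := {$}
pass 1:
  A→b S b: FOLLOW(S) ⊇ FIRST(b) = {b}; new: +{b}
  S→c A: FOLLOW(A) ⊇ FOLLOW(S) ⊇ {$,b}; new: +{$,b}
  FOLLOW[S]={$,b}  FOLLOW[A]={$,b}
pass 2: (no change)
  FOLLOW[S]={$,b}  FOLLOW[A]={$,b}

FOLLOW(S) = ["$", "b"]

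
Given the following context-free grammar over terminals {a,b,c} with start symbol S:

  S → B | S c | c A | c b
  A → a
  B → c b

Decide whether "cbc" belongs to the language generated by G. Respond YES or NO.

Convert to CNF:
  S -> S T0 | T0 A | T0 T1
  A -> a
  B -> T0 T1
  T0 -> c
  T1 -> b

CYK fill:
  T[0,0] 'c' = {T0}  orig:{}
  T[1,1] 'b' = {T1}  orig:{}
  T[2,2] 'c' = {T0}  orig:{}
  T[0,1] 'cb' = {B,S}
  T[1,2] 'bc' = ∅
  T[0,2] 'cbc' = {S}

S ∈ T[0,2] ⇒ YES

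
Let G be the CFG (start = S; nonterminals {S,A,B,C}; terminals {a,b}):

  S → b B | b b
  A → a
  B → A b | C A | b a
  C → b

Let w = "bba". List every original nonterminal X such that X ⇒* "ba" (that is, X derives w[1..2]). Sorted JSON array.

Convert to CNF:
  S -> T0 B | T0 T0
  A -> a
  B -> A T0 | C A | T0 T1
  C -> b
  T0 -> b
  T1 -> a

CYK table (by increasing span) — only the sub-triangle for w[1..2]:
  cell(1,1) b: {C,T0}  orig:{C}
  cell(2,2) a: {A,T1}  orig:{A}
  cell(1,2) ba: {B}

Original NTs in T[1,2] deriving "ba": ["B"]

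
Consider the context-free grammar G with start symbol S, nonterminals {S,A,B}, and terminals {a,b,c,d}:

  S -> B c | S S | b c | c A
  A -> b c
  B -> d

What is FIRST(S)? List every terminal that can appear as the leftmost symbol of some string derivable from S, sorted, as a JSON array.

Compute FIRST by fixpoint:
pass 1:
  A via A→b c: +{b}
  B via B→d: +{d}
  S via S→B c: +{d}
  S via S→b c: +{b}
  S via S→c A: +{c}
  S: {b,c,d}  A: {b}  B: {d}
pass 2: (stable)
  S: {b,c,d}  A: {b}  B: {d}

FIRST(S) = ["b", "c", "d"]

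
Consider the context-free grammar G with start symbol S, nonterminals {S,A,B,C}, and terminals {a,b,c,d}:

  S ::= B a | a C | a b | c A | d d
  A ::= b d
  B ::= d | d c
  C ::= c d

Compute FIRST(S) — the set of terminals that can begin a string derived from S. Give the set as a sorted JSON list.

FIRST iteration:
iter 1:
  A via A→b d: +{b}
  B via B→d: +{d}
  C via C→c d: +{c}
  S via S→B a: +{d}
  S via S→a C: +{a}
  S via S→c A: +{c}
  FIRST[S]={a,c,d}  FIRST[A]={b}  FIRST[B]={d}  FIRST[C]={c}
iter 2: done
  FIRST[S]={a,c,d}  FIRST[A]={b}  FIRST[B]={d}  FIRST[C]={c}

FIRST(S) = ["a", "c", "d"]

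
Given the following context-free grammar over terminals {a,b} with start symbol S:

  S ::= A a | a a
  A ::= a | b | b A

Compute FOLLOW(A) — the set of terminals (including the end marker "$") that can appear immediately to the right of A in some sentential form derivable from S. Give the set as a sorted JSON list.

FIRST sets, iterate to fixpoint:
[1]
  A via A→a: +{a}
  A via A→b: +{b}
  S via S→A a: +{a,b}
  FIRST(S)={a,b}  FIRST(A)={a,b}
[2] (stable)
  FIRST(S)={a,b}  FIRST(A)={a,b}

FOLLOW sets:
initialize: $ ∈ FOLLOW(S)
round 1:
  S→A a: FOLLOW(A) ⊇ FIRST(a) = {a}; new: +{a}
  FOLLOW(S)={$}  FOLLOW(A)={a}
round 2: done
  FOLLOW(S)={$}  FOLLOW(A)={a}

FOLLOW(A) = ["a"]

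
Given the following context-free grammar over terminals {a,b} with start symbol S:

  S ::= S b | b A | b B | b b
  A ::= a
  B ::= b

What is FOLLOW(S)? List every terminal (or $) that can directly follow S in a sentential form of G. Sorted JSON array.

Compute FIRST by fixpoint:
[1]
  A via A→a: +{a}
  B via B→b: +{b}
  S via S→b A: +{b}
  FIRST[S]={b}  FIRST[A]={a}  FIRST[B]={b}
[2] — fixpoint
  FIRST[S]={b}  FIRST[A]={a}  FIRST[B]={b}

Compute FOLLOW by fixpoint:
initialize: $ ∈ FOLLOW(S)
iter 1:
  S→S b: FOLLOW(S) ⊇ FIRST(b) = {b}; new: +{b}
  S→b A: FOLLOW(A) ⊇ FOLLOW(S) ⊇ {$,b}; new: +{$,b}
  S→b B: FOLLOW(B) ⊇ FOLLOW(S) ⊇ {$,b}; new: +{$,b}
  FOLLOW(S)={$,b}  FOLLOW(A)={$,b}  FOLLOW(B)={$,b}
iter 2: (stable)
  FOLLOW(S)={$,b}  FOLLOW(A)={$,b}  FOLLOW(B)={$,b}

FOLLOW(S) = ["$", "b"]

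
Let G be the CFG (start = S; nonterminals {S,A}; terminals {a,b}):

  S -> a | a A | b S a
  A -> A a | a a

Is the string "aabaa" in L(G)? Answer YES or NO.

Convert to CNF:
  S -> T0 A | T1 X2 | a
  A -> A T0 | T0 T0
  T0 -> a
  T1 -> b
  X2 -> S T0

CYK fill:
  cell(0,0) a: {S,T0}  orig:{S}
  cell(1,1) a: {S,T0}  orig:{S}
  cell(2,2) b: {T1}  orig:{}
  cell(3,3) a: {S,T0}  orig:{S}
  cell(4,4) a: {S,T0}  orig:{S}
  cell(0,1) aa: {A,X2}  orig:{A}
  cell(1,2) ab: ∅
  cell(2,3) ba: ∅
  cell(3,4) aa: {A,X2}  orig:{A}
  cell(0,2) aab: ∅
  cell(1,3) aba: ∅
  cell(2,4) baa: {S}
  cell(0,3) aaba: ∅
  cell(1,4) abaa: ∅
  cell(0,4) aabaa: ∅

S ∉ T[0,4] ⇒ NO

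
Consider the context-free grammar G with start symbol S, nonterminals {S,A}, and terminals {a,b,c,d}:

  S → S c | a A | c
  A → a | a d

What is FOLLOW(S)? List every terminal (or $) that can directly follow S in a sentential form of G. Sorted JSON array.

FIRST iteration:
iter 1:
  A via A→a: +{a}
  S via S→a A: +{a}
  S via S→c: +{c}
  FIRST(S)={a,c}  FIRST(A)={a}
iter 2: done
  FIRST(S)={a,c}  FIRST(A)={a}

Compute FOLLOW by fixpoint:
initialize: $ ∈ FOLLOW(S)
pass 1:
  S→S c: FOLLOW(S) ⊇ FIRST(c) = {c}; new: +{c}
  S→a A: FOLLOW(A) ⊇ FOLLOW(S) ⊇ {$,c}; new: +{$,c}
  FOLLOW(S)={$,c}  FOLLOW(A)={$,c}
pass 2: (no change)
  FOLLOW(S)={$,c}  FOLLOW(A)={$,c}

FOLLOW(S) = ["$", "c"]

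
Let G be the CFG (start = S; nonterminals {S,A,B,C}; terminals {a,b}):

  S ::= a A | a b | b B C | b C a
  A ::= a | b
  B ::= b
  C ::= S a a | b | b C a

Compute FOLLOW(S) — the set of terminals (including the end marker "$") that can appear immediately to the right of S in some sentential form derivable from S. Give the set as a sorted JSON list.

Compute FIRST by fixpoint:
pass 1:
  A via A→a: +{a}
  A via A→b: +{b}
  B via B→b: +{b}
  C via C→b: +{b}
  S via S→a A: +{a}
  S via S→b B C: +{b}
  S: {a,b}  A: {a,b}  B: {b}  C: {b}
pass 2:
  C via C→S a a: +{a}
  S: {a,b}  A: {a,b}  B: {b}  C: {a,b}
pass 3: (no change)
  S: {a,b}  A: {a,b}  B: {b}  C: {a,b}

FOLLOW sets:
FOLLOW(S) := {$}
round 1:
  C→S a a: FOLLOW(S) ⊇ FIRST(a) = {a}; new: +{a}
  C→b C a: FOLLOW(C) ⊇ FIRST(a) = {a}; new: +{a}
  S→a A: FOLLOW(A) ⊇ FOLLOW(S) ⊇ {$,a}; new: +{$,a}
  S→b B C: FOLLOW(B) ⊇ FIRST(C) = {a,b}; new: +{a,b}
  S→b B C: FOLLOW(C) ⊇ FOLLOW(S) ⊇ {$,a}; new: +{$}
  FOLLOW(S)={$,a}  FOLLOW(A)={$,a}  FOLLOW(B)={a,b}  FOLLOW(C)={$,a}
round 2: done
  FOLLOW(S)={$,a}  FOLLOW(A)={$,a}  FOLLOW(B)={a,b}  FOLLOW(C)={$,a}

FOLLOW(S) = ["$", "a"]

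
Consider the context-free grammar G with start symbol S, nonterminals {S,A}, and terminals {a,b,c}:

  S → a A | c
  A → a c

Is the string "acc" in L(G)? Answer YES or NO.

Convert to CNF:
  S -> T0 A | c
  A -> T0 T1
  T0 -> a
  T1 -> c

Fill CYK table bottom-up:
  [0..0]={T0}  "a"  orig:{}
  [1..1]={S,T1}  "c"  orig:{S}
  [2..2]={S,T1}  "c"  orig:{S}
  [0..1]={A}  "ac"
  [1..2]=∅  "cc"
  [0..2]=∅  "acc"

S ∉ T[0,2] ⇒ NO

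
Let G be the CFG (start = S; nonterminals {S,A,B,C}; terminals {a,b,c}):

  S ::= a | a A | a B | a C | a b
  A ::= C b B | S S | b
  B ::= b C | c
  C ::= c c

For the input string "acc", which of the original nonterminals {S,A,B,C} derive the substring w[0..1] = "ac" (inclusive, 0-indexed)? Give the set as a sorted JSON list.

CNF form of G:
  S -> T2 A | T2 B | T2 C | T2 T0 | a
  A -> C X3 | S S | b
  B -> T0 C | c
  C -> T1 T1
  T0 -> b
  T1 -> c
  T2 -> a
  X3 -> T0 B

CYK table (by increasing span) — only the sub-triangle for w[0..1]:
  [0..0]={S,T2}  "a"  orig:{S}
  [1..1]={B,T1}  "c"  orig:{B}
  [0..1]={S}  "ac"

Original NTs in T[0,1] deriving "ac": ["S"]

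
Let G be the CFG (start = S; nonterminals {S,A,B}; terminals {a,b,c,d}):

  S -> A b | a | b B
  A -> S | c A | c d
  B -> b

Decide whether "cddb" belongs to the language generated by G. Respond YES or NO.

CNF form of G:
  S -> A T0 | T0 B | a
  A -> A T0 | T0 B | T1 A | T1 T2 | a
  B -> b
  T0 -> b
  T1 -> c
  T2 -> d

CYK table (by increasing span):
  [0..0]={T1}  "c"  orig:{}
  [1..1]={T2}  "d"  orig:{}
  [2..2]={T2}  "d"  orig:{}
  [3..3]={B,T0}  "b"  orig:{B}
  [0..1]={A}  "cd"
  [1..2]=∅  "dd"
  [2..3]=∅  "db"
  [0..2]=∅  "cdd"
  [1..3]=∅  "ddb"
  [0..3]=∅  "cddb"

S ∉ T[0,3] ⇒ NO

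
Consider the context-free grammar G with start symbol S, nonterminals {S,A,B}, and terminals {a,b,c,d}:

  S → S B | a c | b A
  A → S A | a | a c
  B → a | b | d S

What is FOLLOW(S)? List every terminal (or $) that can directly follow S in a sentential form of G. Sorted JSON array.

FIRST sets, iterate to fixpoint:
[1]
  A via A→a: +{a}
  B via B→a: +{a}
  B via B→b: +{b}
  B via B→d S: +{d}
  S via S→a c: +{a}
  S via S→b A: +{b}
  FIRST(S)={a,b}  FIRST(A)={a}  FIRST(B)={a,b,d}
[2]
  A via A→S A: +{b}
  FIRST(S)={a,b}  FIRST(A)={a,b}  FIRST(B)={a,b,d}
[3] — fixpoint
  FIRST(S)={a,b}  FIRST(A)={a,b}  FIRST(B)={a,b,d}

FOLLOW sets:
initialize: $ ∈ FOLLOW(S)
iter 1:
  A→S A: FOLLOW(S) ⊇ FIRST(A) = {a,b}; new: +{a,b}
  S→S B: FOLLOW(S) ⊇ FIRST(B) = {a,b,d}; new: +{d}
  S→S B: FOLLOW(B) ⊇ FOLLOW(S) ⊇ {$,a,b,d}; new: +{$,a,b,d}
  S→b A: FOLLOW(A) ⊇ FOLLOW(S) ⊇ {$,a,b,d}; new: +{$,a,b,d}
  S: {$,a,b,d}  A: {$,a,b,d}  B: {$,a,b,d}
iter 2: (no change)
  S: {$,a,b,d}  A: {$,a,b,d}  B: {$,a,b,d}

FOLLOW(S) = ["$", "a", "b", "d"]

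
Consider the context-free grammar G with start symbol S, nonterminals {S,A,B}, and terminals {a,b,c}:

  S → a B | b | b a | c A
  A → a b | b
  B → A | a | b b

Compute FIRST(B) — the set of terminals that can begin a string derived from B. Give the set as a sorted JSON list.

FIRST iteration:
[1]
  A via A→a b: +{a}
  A via A→b: +{b}
  B via B→A: +{a,b}
  S via S→a B: +{a}
  S via S→b: +{b}
  S via S→c A: +{c}
  FIRST(S)={a,b,c}  FIRST(A)={a,b}  FIRST(B)={a,b}
[2] done
  FIRST(S)={a,b,c}  FIRST(A)={a,b}  FIRST(B)={a,b}

FIRST(B) = ["a", "b"]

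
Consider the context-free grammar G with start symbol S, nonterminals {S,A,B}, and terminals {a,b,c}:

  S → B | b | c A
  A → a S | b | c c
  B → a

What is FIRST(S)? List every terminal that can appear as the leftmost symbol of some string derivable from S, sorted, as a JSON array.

FIRST iteration:
[1]
  A via A→a S: +{a}
  A via A→b: +{b}
  A via A→c c: +{c}
  B via B→a: +{a}
  S via S→B: +{a}
  S via S→b: +{b}
  S via S→c A: +{c}
  FIRST(S)={a,b,c}  FIRST(A)={a,b,c}  FIRST(B)={a}
[2] (stable)
  FIRST(S)={a,b,c}  FIRST(A)={a,b,c}  FIRST(B)={a}

FIRST(S) = ["a", "b", "c"]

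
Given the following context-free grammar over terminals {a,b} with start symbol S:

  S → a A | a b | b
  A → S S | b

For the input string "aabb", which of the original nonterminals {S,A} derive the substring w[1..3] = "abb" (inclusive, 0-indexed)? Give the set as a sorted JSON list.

Convert to CNF:
  S -> T0 A | T0 T1 | b
  A -> S S | b
  T0 -> a
  T1 -> b

CYK table (by increasing span) — only the sub-triangle for w[1..3]:
  cell(1,1) a: {T0}  orig:{}
  cell(2,2) b: {A,S,T1}  orig:{A,S}
  cell(3,3) b: {A,S,T1}  orig:{A,S}
  cell(1,2) ab: {S}
  cell(2,3) bb: {A}
  cell(1,3) abb: {A,S}

Original NTs in T[1,3] deriving "abb": ["A", "S"]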